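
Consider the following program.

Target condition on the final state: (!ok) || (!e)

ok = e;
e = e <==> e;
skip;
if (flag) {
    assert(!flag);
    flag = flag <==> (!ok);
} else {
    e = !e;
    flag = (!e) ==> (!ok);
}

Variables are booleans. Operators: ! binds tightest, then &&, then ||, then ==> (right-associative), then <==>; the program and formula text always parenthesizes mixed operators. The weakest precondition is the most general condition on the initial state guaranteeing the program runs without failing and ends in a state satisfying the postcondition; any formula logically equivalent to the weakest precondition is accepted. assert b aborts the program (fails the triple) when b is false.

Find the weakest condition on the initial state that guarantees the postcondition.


Working backward. After the program, (!ok) || (!e) must hold.
Then branch requires (!flag) && ((!ok) || (!e)); else branch requires (!ok) || e.
Before the if: (flag ==> ((!flag) && ((!ok) || (!e)))) && ((!flag) ==> ((!ok) || e))
Before skip: (flag ==> ((!flag) && ((!ok) || (!e)))) && ((!flag) ==> ((!ok) || e))
Before e := e <==> e: flag ==> ((!flag) && (!ok))
Before ok := e: flag ==> ((!flag) && (!e))
Answer: WP = flag ==> ((!flag) && (!e))


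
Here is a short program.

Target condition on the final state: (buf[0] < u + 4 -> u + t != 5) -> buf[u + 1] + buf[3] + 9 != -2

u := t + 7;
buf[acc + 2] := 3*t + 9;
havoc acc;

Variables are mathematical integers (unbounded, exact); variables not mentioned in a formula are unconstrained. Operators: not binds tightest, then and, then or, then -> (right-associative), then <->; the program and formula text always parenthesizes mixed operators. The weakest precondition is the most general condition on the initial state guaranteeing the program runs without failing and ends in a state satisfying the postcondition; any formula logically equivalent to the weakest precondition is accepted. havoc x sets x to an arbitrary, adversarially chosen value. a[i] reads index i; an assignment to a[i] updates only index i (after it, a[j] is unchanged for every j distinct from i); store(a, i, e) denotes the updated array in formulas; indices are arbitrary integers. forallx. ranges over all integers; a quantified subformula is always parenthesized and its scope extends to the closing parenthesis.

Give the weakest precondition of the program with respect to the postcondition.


Working backward. After the program, the postcondition (buf[0] < u + 4 -> u + t != 5) -> buf[u + 1] + buf[3] + 9 != -2 must hold; in canonical form it is (buf[0] < u + 4 -> t + u != 5) -> buf[u + 1] + buf[3] != -11.
Before havoc acc: (buf[0] < u + 4 -> t + u != 5) -> buf[u + 1] + buf[3] != -11
Before buf[acc + 2] := 3*t + 9: (store(buf, acc + 2, 3*t + 9)[0] < u + 4 -> t + u != 5) -> store(buf, acc + 2, 3*t + 9)[u + 1] + store(buf, acc + 2, 3*t + 9)[3] != -11
Before u := t + 7: (store(buf, acc + 2, 3*t + 9)[0] < t + 11 -> 2*t != -2) -> store(buf, acc + 2, 3*t + 9)[t + 8] + store(buf, acc + 2, 3*t + 9)[3] != -11
Answer: WP = (store(buf, acc + 2, 3*t + 9)[0] < t + 11 -> 2*t != -2) -> store(buf, acc + 2, 3*t + 9)[t + 8] + store(buf, acc + 2, 3*t + 9)[3] != -11


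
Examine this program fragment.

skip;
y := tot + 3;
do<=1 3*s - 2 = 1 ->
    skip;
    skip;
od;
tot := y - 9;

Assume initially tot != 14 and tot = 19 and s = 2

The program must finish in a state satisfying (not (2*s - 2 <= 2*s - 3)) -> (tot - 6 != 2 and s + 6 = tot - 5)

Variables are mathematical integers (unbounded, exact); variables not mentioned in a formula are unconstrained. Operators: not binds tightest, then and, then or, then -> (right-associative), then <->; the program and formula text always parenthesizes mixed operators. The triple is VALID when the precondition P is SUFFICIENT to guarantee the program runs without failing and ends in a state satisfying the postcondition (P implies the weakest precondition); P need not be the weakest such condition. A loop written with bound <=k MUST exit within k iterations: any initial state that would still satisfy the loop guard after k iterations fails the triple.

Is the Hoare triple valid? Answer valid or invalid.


Working backward. After the program, the postcondition (not (2*s - 2 <= 2*s - 3)) -> (tot - 6 != 2 and s + 6 = tot - 5) must hold; in canonical form it is tot != 8 and s = tot - 11.
Before tot := y - 9: y != 17 and s = y - 20
Before the loop (bound <=1), unroll the exhaustion recursion (WP_0 = exit-now case; WP_j = one more guarded iteration, up to j = 1):
  WP_0: (not (3*s = 3)) and y != 17 and s = y - 20
  WP_1: (3*s = 3 -> ((not (3*s = 3)) and y != 17 and s = y - 20)) and ((not (3*s = 3)) -> (y != 17 and s = y - 20))
So before the loop: (3*s = 3 -> ((not (3*s = 3)) and y != 17 and s = y - 20)) and ((not (3*s = 3)) -> (y != 17 and s = y - 20))
Before y := tot + 3: (3*s = 3 -> ((not (3*s = 3)) and tot != 14 and s = tot - 17)) and ((not (3*s = 3)) -> (tot != 14 and s = tot - 17))
Before skip: (3*s = 3 -> ((not (3*s = 3)) and tot != 14 and s = tot - 17)) and ((not (3*s = 3)) -> (tot != 14 and s = tot - 17))
The weakest precondition is (3*s = 3 -> ((not (3*s = 3)) and tot != 14 and s = tot - 17)) and ((not (3*s = 3)) -> (tot != 14 and s = tot - 17)).
Check whether tot != 14 and tot = 19 and s = 2 implies it.
Every state satisfying the precondition satisfies the weakest precondition: the implication holds.
Answer: valid


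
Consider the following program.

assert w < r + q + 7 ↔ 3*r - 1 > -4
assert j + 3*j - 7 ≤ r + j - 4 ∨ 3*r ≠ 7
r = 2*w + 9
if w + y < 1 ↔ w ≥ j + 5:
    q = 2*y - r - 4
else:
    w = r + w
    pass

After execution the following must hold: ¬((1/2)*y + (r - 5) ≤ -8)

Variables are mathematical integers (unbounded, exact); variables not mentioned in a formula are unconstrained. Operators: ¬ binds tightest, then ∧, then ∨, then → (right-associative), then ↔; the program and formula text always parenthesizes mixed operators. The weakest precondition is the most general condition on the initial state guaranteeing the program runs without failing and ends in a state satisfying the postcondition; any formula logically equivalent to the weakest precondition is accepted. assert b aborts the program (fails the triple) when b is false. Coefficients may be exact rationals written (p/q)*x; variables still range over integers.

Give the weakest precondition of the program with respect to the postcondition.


Working backward. After the program, the postcondition ¬((1/2)*y + (r - 5) ≤ -8) must hold; in canonical form it is ¬(r + (1/2)*y ≤ -3).
Then branch requires ¬(r + (1/2)*y ≤ -3); else branch requires ¬(r + (1/2)*y ≤ -3).
Before the if: ((w + y < 1 ↔ w ≥ j + 5) → (¬(r + (1/2)*y ≤ -3))) ∧ ((¬(w + y < 1 ↔ w ≥ j + 5)) → (¬(r + (1/2)*y ≤ -3)))
Before r := 2*w + 9: ((w + y < 1 ↔ w ≥ j + 5) → (¬(2*w + (1/2)*y ≤ -12))) ∧ ((¬(w + y < 1 ↔ w ≥ j + 5)) → (¬(2*w + (1/2)*y ≤ -12)))
Before assert j + 3*j - 7 ≤ r + j - 4 ∨ 3*r ≠ 7: (3*j ≤ r + 3 ∨ 3*r ≠ 7) ∧ ((w + y < 1 ↔ w ≥ j + 5) → (¬(2*w + (1/2)*y ≤ -12))) ∧ ((¬(w + y < 1 ↔ w ≥ j + 5)) → (¬(2*w + (1/2)*y ≤ -12)))
Before assert w < r + q + 7 ↔ 3*r - 1 > -4: (w < q + r + 7 ↔ 3*r > -3) ∧ (3*j ≤ r + 3 ∨ 3*r ≠ 7) ∧ ((w + y < 1 ↔ w ≥ j + 5) → (¬(2*w + (1/2)*y ≤ -12))) ∧ ((¬(w + y < 1 ↔ w ≥ j + 5)) → (¬(2*w + (1/2)*y ≤ -12)))
Answer: WP = (w < q + r + 7 ↔ 3*r > -3) ∧ (3*j ≤ r + 3 ∨ 3*r ≠ 7) ∧ ((w + y < 1 ↔ w ≥ j + 5) → (¬(2*w + (1/2)*y ≤ -12))) ∧ ((¬(w + y < 1 ↔ w ≥ j + 5)) → (¬(2*w + (1/2)*y ≤ -12)))


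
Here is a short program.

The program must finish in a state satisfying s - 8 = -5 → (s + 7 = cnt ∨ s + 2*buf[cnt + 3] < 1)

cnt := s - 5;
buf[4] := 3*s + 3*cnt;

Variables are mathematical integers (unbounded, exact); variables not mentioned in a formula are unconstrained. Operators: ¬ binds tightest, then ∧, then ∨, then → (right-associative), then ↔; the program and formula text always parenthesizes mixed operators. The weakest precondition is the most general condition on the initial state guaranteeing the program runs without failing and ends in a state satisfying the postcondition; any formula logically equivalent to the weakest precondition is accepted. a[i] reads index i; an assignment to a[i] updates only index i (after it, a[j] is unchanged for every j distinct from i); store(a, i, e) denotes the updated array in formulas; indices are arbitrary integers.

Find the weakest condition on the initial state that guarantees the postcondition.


Working backward. After the program, the postcondition s - 8 = -5 → (s + 7 = cnt ∨ s + 2*buf[cnt + 3] < 1) must hold; in canonical form it is s = 3 → (s = cnt - 7 ∨ 2*buf[cnt + 3] + s < 1).
Before buf[4] := 3*s + 3*cnt: s = 3 → (s = cnt - 7 ∨ 2*store(buf, 4, 3*cnt + 3*s)[cnt + 3] + s < 1)
Before cnt := s - 5: s = 3 → 2*store(buf, 4, 6*s - 15)[s - 2] + s < 1
Answer: WP = s = 3 → 2*store(buf, 4, 6*s - 15)[s - 2] + s < 1


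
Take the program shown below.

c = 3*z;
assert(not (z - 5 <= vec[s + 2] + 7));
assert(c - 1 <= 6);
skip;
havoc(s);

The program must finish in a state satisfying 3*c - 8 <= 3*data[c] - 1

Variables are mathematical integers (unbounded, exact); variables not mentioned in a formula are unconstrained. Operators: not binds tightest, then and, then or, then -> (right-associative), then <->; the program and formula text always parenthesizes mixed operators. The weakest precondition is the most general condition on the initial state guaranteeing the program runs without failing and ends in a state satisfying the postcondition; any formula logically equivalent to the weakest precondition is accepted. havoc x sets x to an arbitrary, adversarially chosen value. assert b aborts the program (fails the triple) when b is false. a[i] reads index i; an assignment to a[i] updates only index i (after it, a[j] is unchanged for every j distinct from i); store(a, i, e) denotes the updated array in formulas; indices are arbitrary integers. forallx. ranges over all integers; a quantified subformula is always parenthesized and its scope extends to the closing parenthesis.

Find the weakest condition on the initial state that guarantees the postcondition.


Working backward. After the program, the postcondition 3*c - 8 <= 3*data[c] - 1 must hold; in canonical form it is 3*c <= 3*data[c] + 7.
Before havoc s: 3*c <= 3*data[c] + 7
Before skip: 3*c <= 3*data[c] + 7
Before assert c - 1 <= 6: c <= 7 and 3*c <= 3*data[c] + 7
Before assert not (z - 5 <= vec[s + 2] + 7): (not (z <= vec[s + 2] + 12)) and c <= 7 and 3*c <= 3*data[c] + 7
Before c := 3*z: (not (z <= vec[s + 2] + 12)) and 3*z <= 7 and 9*z <= 3*data[3*z] + 7
Answer: WP = (not (z <= vec[s + 2] + 12)) and 3*z <= 7 and 9*z <= 3*data[3*z] + 7


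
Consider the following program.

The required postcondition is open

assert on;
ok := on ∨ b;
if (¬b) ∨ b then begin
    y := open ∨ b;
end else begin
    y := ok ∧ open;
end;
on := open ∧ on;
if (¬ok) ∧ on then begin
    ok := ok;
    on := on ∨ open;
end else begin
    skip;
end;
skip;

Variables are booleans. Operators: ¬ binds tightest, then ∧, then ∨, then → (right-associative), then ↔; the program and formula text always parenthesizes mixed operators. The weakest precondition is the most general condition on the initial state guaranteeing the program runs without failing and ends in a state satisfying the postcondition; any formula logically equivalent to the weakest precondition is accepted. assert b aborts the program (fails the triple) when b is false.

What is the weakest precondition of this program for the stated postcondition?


Working backward. After the program, open must hold.
Before skip: open
Then branch requires open; else branch requires open.
Before the if: (((¬ok) ∧ on) → open) ∧ ((¬((¬ok) ∧ on)) → open)
Before on := open ∧ on: (((¬ok) ∧ open ∧ on) → open) ∧ ((¬((¬ok) ∧ open ∧ on)) → open)
Then branch requires (((¬ok) ∧ open ∧ on) → open) ∧ ((¬((¬ok) ∧ open ∧ on)) → open); else branch requires (((¬ok) ∧ open ∧ on) → open) ∧ ((¬((¬ok) ∧ open ∧ on)) → open).
Before the if: (((¬ok) ∧ open ∧ on) → open) ∧ ((¬((¬ok) ∧ open ∧ on)) → open)
Before ok := on ∨ b: (((¬(on ∨ b)) ∧ open ∧ on) → open) ∧ ((¬((¬(on ∨ b)) ∧ open ∧ on)) → open)
Before assert on: on ∧ (((¬(on ∨ b)) ∧ open ∧ on) → open) ∧ ((¬((¬(on ∨ b)) ∧ open ∧ on)) → open)
Answer: WP = on ∧ (((¬(on ∨ b)) ∧ open ∧ on) → open) ∧ ((¬((¬(on ∨ b)) ∧ open ∧ on)) → open)


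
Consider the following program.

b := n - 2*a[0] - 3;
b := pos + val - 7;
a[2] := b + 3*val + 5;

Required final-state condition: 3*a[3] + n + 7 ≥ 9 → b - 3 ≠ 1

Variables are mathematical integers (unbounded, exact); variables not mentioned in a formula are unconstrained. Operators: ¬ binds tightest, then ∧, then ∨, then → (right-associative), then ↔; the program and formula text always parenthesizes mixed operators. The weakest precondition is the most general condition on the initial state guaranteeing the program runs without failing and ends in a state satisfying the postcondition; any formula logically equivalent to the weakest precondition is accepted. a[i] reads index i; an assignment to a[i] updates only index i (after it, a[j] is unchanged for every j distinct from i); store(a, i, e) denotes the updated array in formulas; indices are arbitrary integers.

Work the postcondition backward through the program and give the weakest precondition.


Working backward. After the program, the postcondition 3*a[3] + n + 7 ≥ 9 → b - 3 ≠ 1 must hold; in canonical form it is 3*a[3] + n ≥ 2 → b ≠ 4.
Before a[2] := b + 3*val + 5: 3*a[3] + n ≥ 2 → b ≠ 4
Before b := pos + val - 7: 3*a[3] + n ≥ 2 → pos + val ≠ 11
Before b := n - 2*a[0] - 3: 3*a[3] + n ≥ 2 → pos + val ≠ 11
Answer: WP = 3*a[3] + n ≥ 2 → pos + val ≠ 11


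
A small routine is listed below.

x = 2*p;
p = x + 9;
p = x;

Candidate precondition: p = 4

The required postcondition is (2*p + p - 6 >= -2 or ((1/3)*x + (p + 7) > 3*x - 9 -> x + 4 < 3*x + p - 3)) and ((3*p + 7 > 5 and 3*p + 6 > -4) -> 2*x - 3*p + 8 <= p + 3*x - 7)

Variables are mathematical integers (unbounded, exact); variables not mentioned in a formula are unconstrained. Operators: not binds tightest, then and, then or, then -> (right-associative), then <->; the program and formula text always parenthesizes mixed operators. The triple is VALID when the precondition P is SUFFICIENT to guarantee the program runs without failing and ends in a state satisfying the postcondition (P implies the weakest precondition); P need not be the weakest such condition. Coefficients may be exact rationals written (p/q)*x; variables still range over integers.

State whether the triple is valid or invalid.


Working backward. After the program, the postcondition (2*p + p - 6 >= -2 or ((1/3)*x + (p + 7) > 3*x - 9 -> x + 4 < 3*x + p - 3)) and ((3*p + 7 > 5 and 3*p + 6 > -4) -> 2*x - 3*p + 8 <= p + 3*x - 7) must hold; in canonical form it is (3*p >= 4 or (p > (8/3)*x - 16 -> p + 2*x > 7)) and ((3*p > -2 and 3*p > -10) -> 4*p + x >= 15).
Before p := x: (3*x >= 4 or ((5/3)*x < 16 -> 3*x > 7)) and ((3*x > -2 and 3*x > -10) -> 5*x >= 15)
Before p := x + 9: (3*x >= 4 or ((5/3)*x < 16 -> 3*x > 7)) and ((3*x > -2 and 3*x > -10) -> 5*x >= 15)
Before x := 2*p: (6*p >= 4 or ((10/3)*p < 16 -> 6*p > 7)) and ((6*p > -2 and 6*p > -10) -> 10*p >= 15)
The weakest precondition is (6*p >= 4 or ((10/3)*p < 16 -> 6*p > 7)) and ((6*p > -2 and 6*p > -10) -> 10*p >= 15).
Check whether p = 4 implies it.
Every state satisfying the precondition satisfies the weakest precondition: the implication holds.
Answer: valid


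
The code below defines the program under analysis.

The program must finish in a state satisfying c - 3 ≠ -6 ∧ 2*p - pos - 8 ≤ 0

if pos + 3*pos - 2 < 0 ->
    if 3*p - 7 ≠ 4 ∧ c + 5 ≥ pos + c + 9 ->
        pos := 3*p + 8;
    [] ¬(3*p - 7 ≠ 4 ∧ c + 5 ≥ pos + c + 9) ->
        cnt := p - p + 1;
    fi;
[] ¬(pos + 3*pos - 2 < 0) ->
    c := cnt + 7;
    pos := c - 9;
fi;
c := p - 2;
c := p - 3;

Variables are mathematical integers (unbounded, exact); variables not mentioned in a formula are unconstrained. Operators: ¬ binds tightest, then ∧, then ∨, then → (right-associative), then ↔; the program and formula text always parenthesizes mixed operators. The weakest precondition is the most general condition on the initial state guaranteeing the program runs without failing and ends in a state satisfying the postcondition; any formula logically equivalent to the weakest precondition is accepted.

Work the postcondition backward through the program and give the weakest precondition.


Working backward. After the program, the postcondition c - 3 ≠ -6 ∧ 2*p - pos - 8 ≤ 0 must hold; in canonical form it is c ≠ -3 ∧ 2*p ≤ pos + 8.
Before c := p - 3: p ≠ 0 ∧ 2*p ≤ pos + 8
Before c := p - 2: p ≠ 0 ∧ 2*p ≤ pos + 8
Then branch requires ((3*p ≠ 11 ∧ pos ≤ -4) → (p ≠ 0 ∧ p ≥ -16)) ∧ ((¬(3*p ≠ 11 ∧ pos ≤ -4)) → (p ≠ 0 ∧ 2*p ≤ pos + 8)); else branch requires p ≠ 0 ∧ 2*p ≤ cnt + 6.
Before the if: (4*pos < 2 → (((3*p ≠ 11 ∧ pos ≤ -4) → (p ≠ 0 ∧ p ≥ -16)) ∧ ((¬(3*p ≠ 11 ∧ pos ≤ -4)) → (p ≠ 0 ∧ 2*p ≤ pos + 8)))) ∧ ((¬(4*pos < 2)) → (p ≠ 0 ∧ 2*p ≤ cnt + 6))
Answer: WP = (4*pos < 2 → (((3*p ≠ 11 ∧ pos ≤ -4) → (p ≠ 0 ∧ p ≥ -16)) ∧ ((¬(3*p ≠ 11 ∧ pos ≤ -4)) → (p ≠ 0 ∧ 2*p ≤ pos + 8)))) ∧ ((¬(4*pos < 2)) → (p ≠ 0 ∧ 2*p ≤ cnt + 6))


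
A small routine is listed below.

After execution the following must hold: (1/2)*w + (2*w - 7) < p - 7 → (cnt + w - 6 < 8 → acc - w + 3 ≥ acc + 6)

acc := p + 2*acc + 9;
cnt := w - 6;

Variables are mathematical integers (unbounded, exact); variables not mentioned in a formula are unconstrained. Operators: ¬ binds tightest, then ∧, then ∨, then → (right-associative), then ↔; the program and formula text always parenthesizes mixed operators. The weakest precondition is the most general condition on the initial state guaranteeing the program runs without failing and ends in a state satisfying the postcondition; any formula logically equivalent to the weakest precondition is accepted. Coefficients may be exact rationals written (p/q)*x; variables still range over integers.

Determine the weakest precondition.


Working backward. After the program, the postcondition (1/2)*w + (2*w - 7) < p - 7 → (cnt + w - 6 < 8 → acc - w + 3 ≥ acc + 6) must hold; in canonical form it is (5/2)*w < p → (cnt + w < 14 → w ≤ -3).
Before cnt := w - 6: (5/2)*w < p → (2*w < 20 → w ≤ -3)
Before acc := p + 2*acc + 9: (5/2)*w < p → (2*w < 20 → w ≤ -3)
Answer: WP = (5/2)*w < p → (2*w < 20 → w ≤ -3)


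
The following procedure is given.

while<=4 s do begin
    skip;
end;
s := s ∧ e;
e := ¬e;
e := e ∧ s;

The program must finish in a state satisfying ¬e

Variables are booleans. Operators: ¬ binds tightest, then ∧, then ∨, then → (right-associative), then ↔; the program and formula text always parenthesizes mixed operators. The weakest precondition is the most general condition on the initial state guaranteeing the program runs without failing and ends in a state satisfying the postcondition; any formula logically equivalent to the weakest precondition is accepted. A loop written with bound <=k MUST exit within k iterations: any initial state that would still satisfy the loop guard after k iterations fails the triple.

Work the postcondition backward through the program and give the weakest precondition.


Working backward. After the program, ¬e must hold.
Before e := e ∧ s: ¬(e ∧ s)
Before e := ¬e: ¬((¬e) ∧ s)
Before s := s ∧ e: true
Before the loop (bound <=4), unroll the exhaustion recursion (WP_0 = exit-now case; WP_j = one more guarded iteration, up to j = 4):
  WP_0: ¬s
  WP_1: s → (¬s)
  WP_2: s → (s → (¬s))
  WP_3: s → (s → (s → (¬s)))
  WP_4: s → (s → (s → (s → (¬s))))
So before the loop: s → (s → (s → (s → (¬s))))
Answer: WP = s → (s → (s → (s → (¬s))))


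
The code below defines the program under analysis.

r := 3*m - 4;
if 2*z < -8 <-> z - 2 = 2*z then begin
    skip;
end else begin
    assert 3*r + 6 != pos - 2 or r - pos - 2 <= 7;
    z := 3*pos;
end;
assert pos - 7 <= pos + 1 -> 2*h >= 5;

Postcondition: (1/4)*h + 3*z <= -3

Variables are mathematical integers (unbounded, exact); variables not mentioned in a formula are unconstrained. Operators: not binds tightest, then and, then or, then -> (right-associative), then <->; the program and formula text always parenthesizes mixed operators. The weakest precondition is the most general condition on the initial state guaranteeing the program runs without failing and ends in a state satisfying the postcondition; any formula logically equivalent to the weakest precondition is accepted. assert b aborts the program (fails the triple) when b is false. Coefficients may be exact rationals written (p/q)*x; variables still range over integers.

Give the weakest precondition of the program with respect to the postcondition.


Working backward. After the program, (1/4)*h + 3*z <= -3 must hold.
Before assert pos - 7 <= pos + 1 -> 2*h >= 5: 2*h >= 5 and (1/4)*h + 3*z <= -3
Then branch requires 2*h >= 5 and (1/4)*h + 3*z <= -3; else branch requires (3*r != pos - 8 or r <= pos + 9) and 2*h >= 5 and (1/4)*h + 9*pos <= -3.
Before the if: ((2*z < -8 <-> z = -2) -> (2*h >= 5 and (1/4)*h + 3*z <= -3)) and ((not (2*z < -8 <-> z = -2)) -> ((3*r != pos - 8 or r <= pos + 9) and 2*h >= 5 and (1/4)*h + 9*pos <= -3))
Before r := 3*m - 4: ((2*z < -8 <-> z = -2) -> (2*h >= 5 and (1/4)*h + 3*z <= -3)) and ((not (2*z < -8 <-> z = -2)) -> ((9*m != pos + 4 or 3*m <= pos + 13) and 2*h >= 5 and (1/4)*h + 9*pos <= -3))
Answer: WP = ((2*z < -8 <-> z = -2) -> (2*h >= 5 and (1/4)*h + 3*z <= -3)) and ((not (2*z < -8 <-> z = -2)) -> ((9*m != pos + 4 or 3*m <= pos + 13) and 2*h >= 5 and (1/4)*h + 9*pos <= -3))


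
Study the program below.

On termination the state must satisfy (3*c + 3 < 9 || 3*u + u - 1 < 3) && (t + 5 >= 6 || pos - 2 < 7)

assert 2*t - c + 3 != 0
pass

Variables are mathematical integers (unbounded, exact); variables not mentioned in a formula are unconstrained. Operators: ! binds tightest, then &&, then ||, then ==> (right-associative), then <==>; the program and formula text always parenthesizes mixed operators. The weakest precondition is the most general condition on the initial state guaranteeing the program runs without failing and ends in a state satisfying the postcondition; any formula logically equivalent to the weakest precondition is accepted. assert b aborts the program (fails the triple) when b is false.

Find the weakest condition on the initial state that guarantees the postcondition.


Working backward. After the program, the postcondition (3*c + 3 < 9 || 3*u + u - 1 < 3) && (t + 5 >= 6 || pos - 2 < 7) must hold; in canonical form it is (3*c < 6 || 4*u < 4) && (t >= 1 || pos < 9).
Before skip: (3*c < 6 || 4*u < 4) && (t >= 1 || pos < 9)
Before assert 2*t - c + 3 != 0: 2*t != c - 3 && (3*c < 6 || 4*u < 4) && (t >= 1 || pos < 9)
Answer: WP = 2*t != c - 3 && (3*c < 6 || 4*u < 4) && (t >= 1 || pos < 9)


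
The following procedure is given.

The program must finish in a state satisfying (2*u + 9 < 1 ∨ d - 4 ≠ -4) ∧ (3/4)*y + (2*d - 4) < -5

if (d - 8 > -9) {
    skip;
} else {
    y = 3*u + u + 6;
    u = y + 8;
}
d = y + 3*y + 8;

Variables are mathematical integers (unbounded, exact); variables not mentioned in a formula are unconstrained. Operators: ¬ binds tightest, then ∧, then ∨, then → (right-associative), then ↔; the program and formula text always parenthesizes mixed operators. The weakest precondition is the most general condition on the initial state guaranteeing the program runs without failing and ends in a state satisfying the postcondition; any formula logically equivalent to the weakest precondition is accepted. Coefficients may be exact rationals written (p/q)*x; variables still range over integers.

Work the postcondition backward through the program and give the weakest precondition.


Working backward. After the program, the postcondition (2*u + 9 < 1 ∨ d - 4 ≠ -4) ∧ (3/4)*y + (2*d - 4) < -5 must hold; in canonical form it is (2*u < -8 ∨ d ≠ 0) ∧ 2*d + (3/4)*y < -1.
Before d := y + 3*y + 8: (2*u < -8 ∨ 4*y ≠ -8) ∧ (35/4)*y < -17
Then branch requires (2*u < -8 ∨ 4*y ≠ -8) ∧ (35/4)*y < -17; else branch requires (8*u < -36 ∨ 16*u ≠ -32) ∧ 35*u < -139/2.
Before the if: (d > -1 → ((2*u < -8 ∨ 4*y ≠ -8) ∧ (35/4)*y < -17)) ∧ ((¬(d > -1)) → ((8*u < -36 ∨ 16*u ≠ -32) ∧ 35*u < -139/2))
Answer: WP = (d > -1 → ((2*u < -8 ∨ 4*y ≠ -8) ∧ (35/4)*y < -17)) ∧ ((¬(d > -1)) → ((8*u < -36 ∨ 16*u ≠ -32) ∧ 35*u < -139/2))


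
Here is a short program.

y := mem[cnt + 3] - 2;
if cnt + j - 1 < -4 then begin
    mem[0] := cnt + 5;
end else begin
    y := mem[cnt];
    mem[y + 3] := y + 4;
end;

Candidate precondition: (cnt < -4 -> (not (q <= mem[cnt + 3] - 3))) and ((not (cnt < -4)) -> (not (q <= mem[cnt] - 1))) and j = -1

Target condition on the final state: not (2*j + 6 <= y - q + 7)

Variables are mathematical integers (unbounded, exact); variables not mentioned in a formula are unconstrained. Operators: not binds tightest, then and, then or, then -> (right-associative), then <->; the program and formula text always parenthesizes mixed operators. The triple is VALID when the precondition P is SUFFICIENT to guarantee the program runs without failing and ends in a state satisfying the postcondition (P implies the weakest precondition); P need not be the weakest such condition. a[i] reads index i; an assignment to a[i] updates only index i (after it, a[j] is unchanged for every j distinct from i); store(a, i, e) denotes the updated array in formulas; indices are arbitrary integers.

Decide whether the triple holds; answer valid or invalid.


Working backward. After the program, the postcondition not (2*j + 6 <= y - q + 7) must hold; in canonical form it is not (2*j + q <= y + 1).
Then branch requires not (2*j + q <= y + 1); else branch requires not (2*j + q <= mem[cnt] + 1).
Before the if: (cnt + j < -3 -> (not (2*j + q <= y + 1))) and ((not (cnt + j < -3)) -> (not (2*j + q <= mem[cnt] + 1)))
Before y := mem[cnt + 3] - 2: (cnt + j < -3 -> (not (2*j + q <= mem[cnt + 3] - 1))) and ((not (cnt + j < -3)) -> (not (2*j + q <= mem[cnt] + 1)))
The weakest precondition is (cnt + j < -3 -> (not (2*j + q <= mem[cnt + 3] - 1))) and ((not (cnt + j < -3)) -> (not (2*j + q <= mem[cnt] + 1))).
Check whether (cnt < -4 -> (not (q <= mem[cnt + 3] - 3))) and ((not (cnt < -4)) -> (not (q <= mem[cnt] - 1))) and j = -1 implies it.
Countermodel: at the initial state cnt = 0, j = -1, mem = {[0] = -3, [3] = -15215, elsewhere -15215}, q = 0, the precondition holds but the weakest precondition fails.
Answer: invalid


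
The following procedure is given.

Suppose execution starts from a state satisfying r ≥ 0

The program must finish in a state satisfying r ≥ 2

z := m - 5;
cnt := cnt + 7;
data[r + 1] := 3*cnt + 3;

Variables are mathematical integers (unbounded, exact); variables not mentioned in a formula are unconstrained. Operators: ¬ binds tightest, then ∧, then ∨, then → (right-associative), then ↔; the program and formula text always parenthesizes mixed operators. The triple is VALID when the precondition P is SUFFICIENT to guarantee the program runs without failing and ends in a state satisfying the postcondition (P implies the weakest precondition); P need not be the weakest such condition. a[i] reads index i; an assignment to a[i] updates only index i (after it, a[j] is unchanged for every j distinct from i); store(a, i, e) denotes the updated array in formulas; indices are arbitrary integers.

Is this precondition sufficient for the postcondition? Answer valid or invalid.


Working backward. After the program, r ≥ 2 must hold.
Before data[r + 1] := 3*cnt + 3: r ≥ 2
Before cnt := cnt + 7: r ≥ 2
Before z := m - 5: r ≥ 2
The weakest precondition is r ≥ 2.
Check whether r ≥ 0 implies it.
Countermodel: at the initial state r = 0, the precondition holds but the weakest precondition fails.
Answer: invalid


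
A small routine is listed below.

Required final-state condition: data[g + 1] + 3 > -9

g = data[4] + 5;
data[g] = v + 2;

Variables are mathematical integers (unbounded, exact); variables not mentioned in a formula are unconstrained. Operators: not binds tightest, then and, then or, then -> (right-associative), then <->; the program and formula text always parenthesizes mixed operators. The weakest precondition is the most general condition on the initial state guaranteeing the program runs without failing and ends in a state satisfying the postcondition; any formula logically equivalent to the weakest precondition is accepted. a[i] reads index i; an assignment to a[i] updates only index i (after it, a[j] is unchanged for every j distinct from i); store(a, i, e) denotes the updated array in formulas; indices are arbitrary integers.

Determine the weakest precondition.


Working backward. After the program, the postcondition data[g + 1] + 3 > -9 must hold; in canonical form it is data[g + 1] > -12.
Before data[g] := v + 2: store(data, g, v + 2)[g + 1] > -12
Before g := data[4] + 5: store(data, data[4] + 5, v + 2)[data[4] + 6] > -12
Answer: WP = store(data, data[4] + 5, v + 2)[data[4] + 6] > -12


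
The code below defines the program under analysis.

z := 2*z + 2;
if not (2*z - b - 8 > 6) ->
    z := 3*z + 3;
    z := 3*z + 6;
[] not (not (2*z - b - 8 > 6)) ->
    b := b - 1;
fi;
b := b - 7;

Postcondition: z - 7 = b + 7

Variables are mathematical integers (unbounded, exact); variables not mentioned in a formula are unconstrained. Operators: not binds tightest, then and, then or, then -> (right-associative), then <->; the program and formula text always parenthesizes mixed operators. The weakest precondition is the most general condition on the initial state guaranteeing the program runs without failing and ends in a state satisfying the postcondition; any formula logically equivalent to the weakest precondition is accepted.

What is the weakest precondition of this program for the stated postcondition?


Working backward. After the program, the postcondition z - 7 = b + 7 must hold; in canonical form it is z = b + 14.
Before b := b - 7: z = b + 7
Then branch requires 9*z = b - 8; else branch requires z = b + 6.
Before the if: ((not (2*z > b + 14)) -> 9*z = b - 8) and (2*z > b + 14 -> z = b + 6)
Before z := 2*z + 2: ((not (4*z > b + 10)) -> 18*z = b - 26) and (4*z > b + 10 -> 2*z = b + 4)
Answer: WP = ((not (4*z > b + 10)) -> 18*z = b - 26) and (4*z > b + 10 -> 2*z = b + 4)


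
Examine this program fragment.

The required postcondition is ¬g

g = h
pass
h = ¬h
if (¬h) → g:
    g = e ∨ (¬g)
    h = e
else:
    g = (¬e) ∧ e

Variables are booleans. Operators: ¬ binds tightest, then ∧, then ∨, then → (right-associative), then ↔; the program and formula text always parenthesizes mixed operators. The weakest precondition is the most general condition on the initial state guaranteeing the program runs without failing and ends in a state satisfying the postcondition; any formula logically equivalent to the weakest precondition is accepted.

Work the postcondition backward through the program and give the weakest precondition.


Working backward. After the program, ¬g must hold.
Then branch requires ¬(e ∨ (¬g)); else branch requires true.
Before the if: ((¬h) → g) → (¬(e ∨ (¬g)))
Before h := ¬h: (h → g) → (¬(e ∨ (¬g)))
Before skip: (h → g) → (¬(e ∨ (¬g)))
Before g := h: ¬(e ∨ (¬h))
Answer: WP = ¬(e ∨ (¬h))


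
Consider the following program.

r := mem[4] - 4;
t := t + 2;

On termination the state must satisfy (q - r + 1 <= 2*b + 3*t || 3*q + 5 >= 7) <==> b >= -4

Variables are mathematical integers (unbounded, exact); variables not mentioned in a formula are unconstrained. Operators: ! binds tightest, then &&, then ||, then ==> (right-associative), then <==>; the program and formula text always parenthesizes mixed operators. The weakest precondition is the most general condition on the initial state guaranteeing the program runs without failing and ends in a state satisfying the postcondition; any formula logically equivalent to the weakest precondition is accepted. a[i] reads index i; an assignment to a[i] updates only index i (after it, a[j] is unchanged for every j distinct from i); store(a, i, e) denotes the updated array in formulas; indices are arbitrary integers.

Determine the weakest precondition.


Working backward. After the program, the postcondition (q - r + 1 <= 2*b + 3*t || 3*q + 5 >= 7) <==> b >= -4 must hold; in canonical form it is (q <= 2*b + r + 3*t - 1 || 3*q >= 2) <==> b >= -4.
Before t := t + 2: (q <= 2*b + r + 3*t + 5 || 3*q >= 2) <==> b >= -4
Before r := mem[4] - 4: (q <= mem[4] + 2*b + 3*t + 1 || 3*q >= 2) <==> b >= -4
Answer: WP = (q <= mem[4] + 2*b + 3*t + 1 || 3*q >= 2) <==> b >= -4


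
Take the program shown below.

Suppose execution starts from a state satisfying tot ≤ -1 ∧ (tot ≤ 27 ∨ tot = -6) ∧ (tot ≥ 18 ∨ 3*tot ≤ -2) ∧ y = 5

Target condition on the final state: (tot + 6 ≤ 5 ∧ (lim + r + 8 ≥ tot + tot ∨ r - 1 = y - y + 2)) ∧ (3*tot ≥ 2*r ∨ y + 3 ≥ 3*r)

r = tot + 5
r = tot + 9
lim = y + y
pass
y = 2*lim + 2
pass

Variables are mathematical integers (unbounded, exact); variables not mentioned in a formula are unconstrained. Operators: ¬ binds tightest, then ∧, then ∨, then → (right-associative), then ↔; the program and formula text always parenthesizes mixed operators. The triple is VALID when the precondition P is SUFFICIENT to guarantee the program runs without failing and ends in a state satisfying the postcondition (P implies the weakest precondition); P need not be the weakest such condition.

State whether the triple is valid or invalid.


Working backward. After the program, the postcondition (tot + 6 ≤ 5 ∧ (lim + r + 8 ≥ tot + tot ∨ r - 1 = y - y + 2)) ∧ (3*tot ≥ 2*r ∨ y + 3 ≥ 3*r) must hold; in canonical form it is tot ≤ -1 ∧ (lim + r ≥ 2*tot - 8 ∨ r = 3) ∧ (3*tot ≥ 2*r ∨ y ≥ 3*r - 3).
Before skip: tot ≤ -1 ∧ (lim + r ≥ 2*tot - 8 ∨ r = 3) ∧ (3*tot ≥ 2*r ∨ y ≥ 3*r - 3)
Before y := 2*lim + 2: tot ≤ -1 ∧ (lim + r ≥ 2*tot - 8 ∨ r = 3) ∧ (3*tot ≥ 2*r ∨ 2*lim ≥ 3*r - 5)
Before skip: tot ≤ -1 ∧ (lim + r ≥ 2*tot - 8 ∨ r = 3) ∧ (3*tot ≥ 2*r ∨ 2*lim ≥ 3*r - 5)
Before lim := y + y: tot ≤ -1 ∧ (r + 2*y ≥ 2*tot - 8 ∨ r = 3) ∧ (3*tot ≥ 2*r ∨ 4*y ≥ 3*r - 5)
Before r := tot + 9: tot ≤ -1 ∧ (2*y ≥ tot - 17 ∨ tot = -6) ∧ (tot ≥ 18 ∨ 4*y ≥ 3*tot + 22)
Before r := tot + 5: tot ≤ -1 ∧ (2*y ≥ tot - 17 ∨ tot = -6) ∧ (tot ≥ 18 ∨ 4*y ≥ 3*tot + 22)
The weakest precondition is tot ≤ -1 ∧ (2*y ≥ tot - 17 ∨ tot = -6) ∧ (tot ≥ 18 ∨ 4*y ≥ 3*tot + 22).
Check whether tot ≤ -1 ∧ (tot ≤ 27 ∨ tot = -6) ∧ (tot ≥ 18 ∨ 3*tot ≤ -2) ∧ y = 5 implies it.
Every state satisfying the precondition satisfies the weakest precondition: the implication holds.
Answer: valid


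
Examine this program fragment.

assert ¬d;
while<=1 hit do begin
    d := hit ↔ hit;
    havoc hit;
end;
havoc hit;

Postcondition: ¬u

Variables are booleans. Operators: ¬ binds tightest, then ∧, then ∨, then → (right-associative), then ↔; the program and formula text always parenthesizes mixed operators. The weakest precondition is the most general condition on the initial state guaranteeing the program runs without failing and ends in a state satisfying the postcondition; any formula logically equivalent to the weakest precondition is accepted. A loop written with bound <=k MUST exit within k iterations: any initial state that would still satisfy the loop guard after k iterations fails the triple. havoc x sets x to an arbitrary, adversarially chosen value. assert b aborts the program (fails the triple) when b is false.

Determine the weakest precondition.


Working backward. After the program, ¬u must hold.
Before havoc hit: ¬u
Before the loop (bound <=1), unroll the exhaustion recursion (WP_0 = exit-now case; WP_j = one more guarded iteration, up to j = 1):
  WP_0: (¬hit) ∧ (¬u)
  WP_1: (¬hit) ∧ ((¬hit) → (¬u))
So before the loop: (¬hit) ∧ ((¬hit) → (¬u))
Before assert ¬d: (¬d) ∧ (¬hit) ∧ ((¬hit) → (¬u))
Answer: WP = (¬d) ∧ (¬hit) ∧ ((¬hit) → (¬u))


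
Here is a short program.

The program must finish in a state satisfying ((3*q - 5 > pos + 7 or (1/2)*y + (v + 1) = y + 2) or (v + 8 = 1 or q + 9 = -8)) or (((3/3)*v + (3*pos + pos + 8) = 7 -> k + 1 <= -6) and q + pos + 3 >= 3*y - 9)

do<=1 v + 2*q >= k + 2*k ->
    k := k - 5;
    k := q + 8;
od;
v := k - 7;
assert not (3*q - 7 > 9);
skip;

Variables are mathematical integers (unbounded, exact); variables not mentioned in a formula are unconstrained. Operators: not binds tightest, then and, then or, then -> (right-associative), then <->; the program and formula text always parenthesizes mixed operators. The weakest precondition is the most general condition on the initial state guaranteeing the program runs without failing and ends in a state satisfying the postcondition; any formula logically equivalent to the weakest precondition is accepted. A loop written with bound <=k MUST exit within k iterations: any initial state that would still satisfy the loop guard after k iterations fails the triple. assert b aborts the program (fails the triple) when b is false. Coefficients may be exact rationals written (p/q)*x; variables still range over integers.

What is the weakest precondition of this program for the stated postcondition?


Working backward. After the program, the postcondition ((3*q - 5 > pos + 7 or (1/2)*y + (v + 1) = y + 2) or (v + 8 = 1 or q + 9 = -8)) or (((3/3)*v + (3*pos + pos + 8) = 7 -> k + 1 <= -6) and q + pos + 3 >= 3*y - 9) must hold; in canonical form it is 3*q > pos + 12 or v = (1/2)*y + 1 or v = -7 or q = -17 or ((4*pos + v = -1 -> k <= -7) and pos + q >= 3*y - 12).
Before skip: 3*q > pos + 12 or v = (1/2)*y + 1 or v = -7 or q = -17 or ((4*pos + v = -1 -> k <= -7) and pos + q >= 3*y - 12)
Before assert not (3*q - 7 > 9): (not (3*q > 16)) and (3*q > pos + 12 or v = (1/2)*y + 1 or v = -7 or q = -17 or ((4*pos + v = -1 -> k <= -7) and pos + q >= 3*y - 12))
Before v := k - 7: (not (3*q > 16)) and (3*q > pos + 12 or k = (1/2)*y + 8 or k = 0 or q = -17 or ((k + 4*pos = 6 -> k <= -7) and pos + q >= 3*y - 12))
Before the loop (bound <=1), unroll the exhaustion recursion (WP_0 = exit-now case; WP_j = one more guarded iteration, up to j = 1):
  WP_0: (not (2*q + v >= 3*k)) and (not (3*q > 16)) and (3*q > pos + 12 or k = (1/2)*y + 8 or k = 0 or q = -17 or ((k + 4*pos = 6 -> k <= -7) and pos + q >= 3*y - 12))
  WP_1: (2*q + v >= 3*k -> ((not (v >= q + 24)) and (not (3*q > 16)) and (3*q > pos + 12 or q = (1/2)*y or q = -8 or q = -17 or ((4*pos + q = -2 -> q <= -15) and pos + q >= 3*y - 12)))) and ((not (2*q + v >= 3*k)) -> ((not (3*q > 16)) and (3*q > pos + 12 or k = (1/2)*y + 8 or k = 0 or q = -17 or ((k + 4*pos = 6 -> k <= -7) and pos + q >= 3*y - 12))))
So before the loop: (2*q + v >= 3*k -> ((not (v >= q + 24)) and (not (3*q > 16)) and (3*q > pos + 12 or q = (1/2)*y or q = -8 or q = -17 or ((4*pos + q = -2 -> q <= -15) and pos + q >= 3*y - 12)))) and ((not (2*q + v >= 3*k)) -> ((not (3*q > 16)) and (3*q > pos + 12 or k = (1/2)*y + 8 or k = 0 or q = -17 or ((k + 4*pos = 6 -> k <= -7) and pos + q >= 3*y - 12))))
Answer: WP = (2*q + v >= 3*k -> ((not (v >= q + 24)) and (not (3*q > 16)) and (3*q > pos + 12 or q = (1/2)*y or q = -8 or q = -17 or ((4*pos + q = -2 -> q <= -15) and pos + q >= 3*y - 12)))) and ((not (2*q + v >= 3*k)) -> ((not (3*q > 16)) and (3*q > pos + 12 or k = (1/2)*y + 8 or k = 0 or q = -17 or ((k + 4*pos = 6 -> k <= -7) and pos + q >= 3*y - 12))))


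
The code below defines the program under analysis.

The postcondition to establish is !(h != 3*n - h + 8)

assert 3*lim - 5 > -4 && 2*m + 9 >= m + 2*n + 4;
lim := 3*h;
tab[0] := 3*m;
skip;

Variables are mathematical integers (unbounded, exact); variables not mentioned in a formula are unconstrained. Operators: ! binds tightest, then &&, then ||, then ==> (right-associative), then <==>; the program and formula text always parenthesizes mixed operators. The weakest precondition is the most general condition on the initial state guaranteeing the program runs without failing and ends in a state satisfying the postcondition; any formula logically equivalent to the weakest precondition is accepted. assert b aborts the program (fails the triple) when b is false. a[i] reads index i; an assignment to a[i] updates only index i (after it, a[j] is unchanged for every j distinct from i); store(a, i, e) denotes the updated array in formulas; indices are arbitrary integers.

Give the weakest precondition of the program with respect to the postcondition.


Working backward. After the program, the postcondition !(h != 3*n - h + 8) must hold; in canonical form it is !(2*h != 3*n + 8).
Before skip: !(2*h != 3*n + 8)
Before tab[0] := 3*m: !(2*h != 3*n + 8)
Before lim := 3*h: !(2*h != 3*n + 8)
Before assert 3*lim - 5 > -4 && 2*m + 9 >= m + 2*n + 4: 3*lim > 1 && m >= 2*n - 5 && (!(2*h != 3*n + 8))
Answer: WP = 3*lim > 1 && m >= 2*n - 5 && (!(2*h != 3*n + 8))
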